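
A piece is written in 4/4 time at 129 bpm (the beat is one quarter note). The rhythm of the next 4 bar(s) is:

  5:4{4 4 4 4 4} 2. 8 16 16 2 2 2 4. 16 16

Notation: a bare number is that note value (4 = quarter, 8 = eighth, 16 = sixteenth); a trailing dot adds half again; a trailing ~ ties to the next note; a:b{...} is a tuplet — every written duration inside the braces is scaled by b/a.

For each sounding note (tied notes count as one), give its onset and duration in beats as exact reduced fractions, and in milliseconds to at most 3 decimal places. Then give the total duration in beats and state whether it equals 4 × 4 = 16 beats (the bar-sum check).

1) 0.0ms=0b +372.093ms=4/5b
2) 372.093ms=4/5b +372.093ms=4/5b
3) 744.186ms=8/5b +372.093ms=4/5b
4) 1116.279ms=12/5b +372.093ms=4/5b
5) 1488.372ms=16/5b +372.093ms=4/5b
6) 1860.465ms=4b +1395.349ms=3b
7) 3255.814ms=7b +232.558ms=1/2b
8) 3488.372ms=15/2b +116.279ms=1/4b
9) 3604.651ms=31/4b +116.279ms=1/4b
10) 3720.93ms=8b +930.233ms=2b
11) 4651.163ms=10b +930.233ms=2b
12) 5581.395ms=12b +930.233ms=2b
13) 6511.628ms=14b +697.674ms=3/2b
14) 7209.302ms=31/2b +116.279ms=1/4b
15) 7325.581ms=63/4b +116.279ms=1/4b
Σ=16b of 16 (129bpm 4/4) — PASS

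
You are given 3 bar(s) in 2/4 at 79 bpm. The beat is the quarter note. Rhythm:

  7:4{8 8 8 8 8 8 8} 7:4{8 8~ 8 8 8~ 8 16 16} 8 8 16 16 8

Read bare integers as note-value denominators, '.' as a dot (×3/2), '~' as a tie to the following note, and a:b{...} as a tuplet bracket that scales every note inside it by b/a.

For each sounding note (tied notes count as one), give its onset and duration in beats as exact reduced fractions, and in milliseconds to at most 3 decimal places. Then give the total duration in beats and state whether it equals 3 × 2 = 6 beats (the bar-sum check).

1) 0.0ms=0b +216.998ms=2/7b
2) 216.998ms=2/7b +216.998ms=2/7b
3) 433.996ms=4/7b +216.998ms=2/7b
4) 650.995ms=6/7b +216.998ms=2/7b
5) 867.993ms=8/7b +216.998ms=2/7b
6) 1084.991ms=10/7b +216.998ms=2/7b
7) 1301.989ms=12/7b +216.998ms=2/7b
8) 1518.987ms=2b +216.998ms=2/7b
9) 1735.986ms=16/7b +433.996ms=4/7b
10) 2169.982ms=20/7b +216.998ms=2/7b
11) 2386.98ms=22/7b +433.996ms=4/7b
12) 2820.976ms=26/7b +108.499ms=1/7b
13) 2929.476ms=27/7b +108.499ms=1/7b
14) 3037.975ms=4b +379.747ms=1/2b
15) 3417.722ms=9/2b +379.747ms=1/2b
16) 3797.468ms=5b +189.873ms=1/4b
17) 3987.342ms=21/4b +189.873ms=1/4b
18) 4177.215ms=11/2b +379.747ms=1/2b
Σ=6b of 6 (79bpm 2/4) — PASS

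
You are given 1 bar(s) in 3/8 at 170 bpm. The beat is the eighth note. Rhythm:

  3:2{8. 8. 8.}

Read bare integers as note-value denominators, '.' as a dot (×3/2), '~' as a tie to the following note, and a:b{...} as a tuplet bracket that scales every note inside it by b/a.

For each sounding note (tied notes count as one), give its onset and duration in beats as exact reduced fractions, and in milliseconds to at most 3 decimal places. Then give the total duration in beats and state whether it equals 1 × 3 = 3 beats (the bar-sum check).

1) 0.0ms=0b +352.941ms=1b
2) 352.941ms=1b +352.941ms=1b
3) 705.882ms=2b +352.941ms=1b
Σ=3b of 3 (170bpm 3/8) — PASS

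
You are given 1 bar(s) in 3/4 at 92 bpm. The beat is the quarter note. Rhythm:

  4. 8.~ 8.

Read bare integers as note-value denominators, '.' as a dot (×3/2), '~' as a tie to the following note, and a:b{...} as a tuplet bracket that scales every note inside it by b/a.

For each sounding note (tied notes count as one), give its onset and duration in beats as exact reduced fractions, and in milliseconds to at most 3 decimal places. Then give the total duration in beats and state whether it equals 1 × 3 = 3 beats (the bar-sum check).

1) 0.0ms=0b +978.261ms=3/2b
2) 978.261ms=3/2b +978.261ms=3/2b
Σ=3b of 3 (92bpm 3/4) — PASS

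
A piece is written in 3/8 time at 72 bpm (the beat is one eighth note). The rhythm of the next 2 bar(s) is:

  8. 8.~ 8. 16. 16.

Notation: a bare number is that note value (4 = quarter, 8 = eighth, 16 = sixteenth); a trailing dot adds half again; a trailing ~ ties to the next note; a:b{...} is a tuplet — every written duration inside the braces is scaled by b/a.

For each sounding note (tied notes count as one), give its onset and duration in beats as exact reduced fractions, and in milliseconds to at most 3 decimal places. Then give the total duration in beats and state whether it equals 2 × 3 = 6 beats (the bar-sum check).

1) 0.0ms=0b +1250.0ms=3/2b
2) 1250.0ms=3/2b +2500.0ms=3b
3) 3750.0ms=9/2b +625.0ms=3/4b
4) 4375.0ms=21/4b +625.0ms=3/4b
Σ=6b of 6 (72bpm 3/8) — PASS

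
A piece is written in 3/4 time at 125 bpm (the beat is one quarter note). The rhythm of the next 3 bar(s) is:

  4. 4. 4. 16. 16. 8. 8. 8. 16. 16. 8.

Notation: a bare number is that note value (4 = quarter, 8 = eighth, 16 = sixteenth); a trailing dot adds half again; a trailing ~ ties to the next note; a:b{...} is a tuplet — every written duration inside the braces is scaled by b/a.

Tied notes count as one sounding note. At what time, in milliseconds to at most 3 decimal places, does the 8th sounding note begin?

note 8 onset = 27/4b = 3240.0ms

1. 0.0ms @ 0 + 720.0ms (3/2)
2. 720.0ms @ 3/2 + 720.0ms (3/2)
3. 1440.0ms @ 3 + 720.0ms (3/2)
4. 2160.0ms @ 9/2 + 180.0ms (3/8)
5. 2340.0ms @ 39/8 + 180.0ms (3/8)
6. 2520.0ms @ 21/4 + 360.0ms (3/4)
7. 2880.0ms @ 6 + 360.0ms (3/4)
8. 3240.0ms @ 27/4 + 360.0ms (3/4)
9. 3600.0ms @ 15/2 + 180.0ms (3/8)
10. 3780.0ms @ 63/8 + 180.0ms (3/8)
11. 3960.0ms @ 33/4 + 360.0ms (3/4)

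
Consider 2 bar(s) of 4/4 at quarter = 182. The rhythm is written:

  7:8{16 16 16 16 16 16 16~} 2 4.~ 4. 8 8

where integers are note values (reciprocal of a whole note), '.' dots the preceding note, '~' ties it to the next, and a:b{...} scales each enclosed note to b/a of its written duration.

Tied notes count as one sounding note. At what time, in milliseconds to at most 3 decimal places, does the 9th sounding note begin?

note 9 onset = 7b = 2307.692ms

1. 0.0ms @ 0 + 94.192ms (2/7)
2. 94.192ms @ 2/7 + 94.192ms (2/7)
3. 188.383ms @ 4/7 + 94.192ms (2/7)
4. 282.575ms @ 6/7 + 94.192ms (2/7)
5. 376.766ms @ 8/7 + 94.192ms (2/7)
6. 470.958ms @ 10/7 + 94.192ms (2/7)
7. 565.149ms @ 12/7 + 753.532ms (16/7)
8. 1318.681ms @ 4 + 989.011ms (3)
9. 2307.692ms @ 7 + 164.835ms (1/2)
10. 2472.527ms @ 15/2 + 164.835ms (1/2)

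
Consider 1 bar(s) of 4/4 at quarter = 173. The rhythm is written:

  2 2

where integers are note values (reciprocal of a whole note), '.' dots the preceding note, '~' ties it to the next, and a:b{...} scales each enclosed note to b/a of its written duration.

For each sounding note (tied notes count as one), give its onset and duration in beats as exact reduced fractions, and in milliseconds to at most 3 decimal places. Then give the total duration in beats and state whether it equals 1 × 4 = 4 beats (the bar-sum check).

1) 0.0ms=0b +693.642ms=2b
2) 693.642ms=2b +693.642ms=2b
Σ=4b of 4 (173bpm 4/4) — PASS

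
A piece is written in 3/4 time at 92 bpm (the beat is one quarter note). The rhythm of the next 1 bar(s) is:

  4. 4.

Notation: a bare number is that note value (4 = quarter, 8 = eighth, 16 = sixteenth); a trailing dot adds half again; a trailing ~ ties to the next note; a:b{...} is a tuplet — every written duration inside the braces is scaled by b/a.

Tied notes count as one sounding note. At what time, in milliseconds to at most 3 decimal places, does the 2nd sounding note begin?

1. 0.0ms @ 0 + 978.261ms (3/2)
2. 978.261ms @ 3/2 + 978.261ms (3/2)

note 2 onset = 3/2b = 978.261ms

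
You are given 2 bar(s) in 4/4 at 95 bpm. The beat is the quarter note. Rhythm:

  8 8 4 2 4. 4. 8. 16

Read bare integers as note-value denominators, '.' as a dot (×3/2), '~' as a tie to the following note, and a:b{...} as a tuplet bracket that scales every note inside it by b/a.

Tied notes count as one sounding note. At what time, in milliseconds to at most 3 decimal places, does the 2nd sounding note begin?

1. 0.0ms @ 0 + 315.789ms (1/2)
2. 315.789ms @ 1/2 + 315.789ms (1/2)
3. 631.579ms @ 1 + 631.579ms (1)
4. 1263.158ms @ 2 + 1263.158ms (2)
5. 2526.316ms @ 4 + 947.368ms (3/2)
6. 3473.684ms @ 11/2 + 947.368ms (3/2)
7. 4421.053ms @ 7 + 473.684ms (3/4)
8. 4894.737ms @ 31/4 + 157.895ms (1/4)

note 2 onset = 1/2b = 315.789ms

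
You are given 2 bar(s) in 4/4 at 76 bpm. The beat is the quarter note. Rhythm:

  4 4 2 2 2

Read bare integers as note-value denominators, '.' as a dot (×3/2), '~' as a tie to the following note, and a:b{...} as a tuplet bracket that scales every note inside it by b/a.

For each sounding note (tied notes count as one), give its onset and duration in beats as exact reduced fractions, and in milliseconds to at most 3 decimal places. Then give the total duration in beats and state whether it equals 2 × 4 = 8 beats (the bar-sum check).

1) 0.0ms=0b +789.474ms=1b
2) 789.474ms=1b +789.474ms=1b
3) 1578.947ms=2b +1578.947ms=2b
4) 3157.895ms=4b +1578.947ms=2b
5) 4736.842ms=6b +1578.947ms=2b
Σ=8b of 8 (76bpm 4/4) — PASS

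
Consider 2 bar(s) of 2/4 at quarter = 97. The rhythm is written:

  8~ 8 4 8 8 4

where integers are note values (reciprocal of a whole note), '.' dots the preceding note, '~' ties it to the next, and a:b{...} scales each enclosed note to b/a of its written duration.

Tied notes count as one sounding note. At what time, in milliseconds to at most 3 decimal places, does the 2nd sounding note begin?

note 2 onset = 1b = 618.557ms

1. 0.0ms @ 0 + 618.557ms (1)
2. 618.557ms @ 1 + 618.557ms (1)
3. 1237.113ms @ 2 + 309.278ms (1/2)
4. 1546.392ms @ 5/2 + 309.278ms (1/2)
5. 1855.67ms @ 3 + 618.557ms (1)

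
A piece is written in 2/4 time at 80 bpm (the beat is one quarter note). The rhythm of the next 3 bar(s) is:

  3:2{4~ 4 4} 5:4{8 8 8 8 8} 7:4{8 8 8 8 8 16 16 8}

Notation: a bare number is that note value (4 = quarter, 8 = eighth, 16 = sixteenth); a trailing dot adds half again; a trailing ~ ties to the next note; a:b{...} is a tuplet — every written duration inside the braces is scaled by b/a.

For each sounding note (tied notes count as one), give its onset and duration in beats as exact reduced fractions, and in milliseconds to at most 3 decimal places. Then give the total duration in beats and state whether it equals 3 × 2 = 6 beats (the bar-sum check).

1) 0.0ms=0b +1000.0ms=4/3b
2) 1000.0ms=4/3b +500.0ms=2/3b
3) 1500.0ms=2b +300.0ms=2/5b
4) 1800.0ms=12/5b +300.0ms=2/5b
5) 2100.0ms=14/5b +300.0ms=2/5b
6) 2400.0ms=16/5b +300.0ms=2/5b
7) 2700.0ms=18/5b +300.0ms=2/5b
8) 3000.0ms=4b +214.286ms=2/7b
9) 3214.286ms=30/7b +214.286ms=2/7b
10) 3428.571ms=32/7b +214.286ms=2/7b
11) 3642.857ms=34/7b +214.286ms=2/7b
12) 3857.143ms=36/7b +214.286ms=2/7b
13) 4071.429ms=38/7b +107.143ms=1/7b
14) 4178.571ms=39/7b +107.143ms=1/7b
15) 4285.714ms=40/7b +214.286ms=2/7b
Σ=6b of 6 (80bpm 2/4) — PASS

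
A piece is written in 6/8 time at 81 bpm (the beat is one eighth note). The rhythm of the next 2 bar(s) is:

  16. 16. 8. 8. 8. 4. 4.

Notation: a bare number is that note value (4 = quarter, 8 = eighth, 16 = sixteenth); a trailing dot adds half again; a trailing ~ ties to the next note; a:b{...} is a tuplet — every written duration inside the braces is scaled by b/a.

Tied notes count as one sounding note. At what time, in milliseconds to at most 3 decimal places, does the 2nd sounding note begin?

1. 0.0ms @ 0 + 555.556ms (3/4)
2. 555.556ms @ 3/4 + 555.556ms (3/4)
3. 1111.111ms @ 3/2 + 1111.111ms (3/2)
4. 2222.222ms @ 3 + 1111.111ms (3/2)
5. 3333.333ms @ 9/2 + 1111.111ms (3/2)
6. 4444.444ms @ 6 + 2222.222ms (3)
7. 6666.667ms @ 9 + 2222.222ms (3)

note 2 onset = 3/4b = 555.556ms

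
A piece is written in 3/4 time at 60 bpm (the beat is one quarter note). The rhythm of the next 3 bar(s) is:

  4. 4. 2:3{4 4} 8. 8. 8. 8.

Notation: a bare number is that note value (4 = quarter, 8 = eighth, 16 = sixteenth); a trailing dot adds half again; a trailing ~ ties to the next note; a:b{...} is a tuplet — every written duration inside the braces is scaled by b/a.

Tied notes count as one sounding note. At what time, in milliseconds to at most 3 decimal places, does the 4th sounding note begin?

note 4 onset = 9/2b = 4500.0ms

1. 0.0ms @ 0 + 1500.0ms (3/2)
2. 1500.0ms @ 3/2 + 1500.0ms (3/2)
3. 3000.0ms @ 3 + 1500.0ms (3/2)
4. 4500.0ms @ 9/2 + 1500.0ms (3/2)
5. 6000.0ms @ 6 + 750.0ms (3/4)
6. 6750.0ms @ 27/4 + 750.0ms (3/4)
7. 7500.0ms @ 15/2 + 750.0ms (3/4)
8. 8250.0ms @ 33/4 + 750.0ms (3/4)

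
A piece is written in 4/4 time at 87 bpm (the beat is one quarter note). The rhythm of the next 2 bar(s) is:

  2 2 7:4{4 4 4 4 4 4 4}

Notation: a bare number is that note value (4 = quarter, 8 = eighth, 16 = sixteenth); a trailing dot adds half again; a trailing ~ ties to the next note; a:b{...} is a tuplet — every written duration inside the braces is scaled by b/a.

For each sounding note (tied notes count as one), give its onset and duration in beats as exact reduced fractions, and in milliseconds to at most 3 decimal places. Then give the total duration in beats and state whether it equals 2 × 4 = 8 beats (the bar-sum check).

1) 0.0ms=0b +1379.31ms=2b
2) 1379.31ms=2b +1379.31ms=2b
3) 2758.621ms=4b +394.089ms=4/7b
4) 3152.709ms=32/7b +394.089ms=4/7b
5) 3546.798ms=36/7b +394.089ms=4/7b
6) 3940.887ms=40/7b +394.089ms=4/7b
7) 4334.975ms=44/7b +394.089ms=4/7b
8) 4729.064ms=48/7b +394.089ms=4/7b
9) 5123.153ms=52/7b +394.089ms=4/7b
Σ=8b of 8 (87bpm 4/4) — PASS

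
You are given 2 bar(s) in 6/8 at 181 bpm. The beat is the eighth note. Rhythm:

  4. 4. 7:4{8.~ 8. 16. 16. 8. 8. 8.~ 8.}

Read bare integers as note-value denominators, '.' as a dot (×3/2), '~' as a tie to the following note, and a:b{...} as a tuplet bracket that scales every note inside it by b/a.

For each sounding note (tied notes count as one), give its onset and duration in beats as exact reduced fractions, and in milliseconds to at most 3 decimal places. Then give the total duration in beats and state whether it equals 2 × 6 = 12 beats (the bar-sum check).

1) 0.0ms=0b +994.475ms=3b
2) 994.475ms=3b +994.475ms=3b
3) 1988.95ms=6b +568.272ms=12/7b
4) 2557.222ms=54/7b +142.068ms=3/7b
5) 2699.29ms=57/7b +142.068ms=3/7b
6) 2841.358ms=60/7b +284.136ms=6/7b
7) 3125.493ms=66/7b +284.136ms=6/7b
8) 3409.629ms=72/7b +568.272ms=12/7b
Σ=12b of 12 (181bpm 6/8) — PASS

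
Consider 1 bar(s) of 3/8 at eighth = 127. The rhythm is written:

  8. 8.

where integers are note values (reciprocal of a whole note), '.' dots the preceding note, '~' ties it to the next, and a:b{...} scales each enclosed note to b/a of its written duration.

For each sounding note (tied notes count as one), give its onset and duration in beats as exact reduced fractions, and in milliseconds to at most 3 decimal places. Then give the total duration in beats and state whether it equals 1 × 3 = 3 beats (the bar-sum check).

1) 0.0ms=0b +708.661ms=3/2b
2) 708.661ms=3/2b +708.661ms=3/2b
Σ=3b of 3 (127bpm 3/8) — PASS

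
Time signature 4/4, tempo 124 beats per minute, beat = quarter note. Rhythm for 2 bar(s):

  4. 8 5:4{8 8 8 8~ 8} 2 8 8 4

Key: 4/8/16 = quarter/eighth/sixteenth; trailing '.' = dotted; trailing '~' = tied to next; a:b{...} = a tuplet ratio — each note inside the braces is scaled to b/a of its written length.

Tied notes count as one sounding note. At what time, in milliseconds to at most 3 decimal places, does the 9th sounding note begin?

1. 0.0ms @ 0 + 725.806ms (3/2)
2. 725.806ms @ 3/2 + 241.935ms (1/2)
3. 967.742ms @ 2 + 193.548ms (2/5)
4. 1161.29ms @ 12/5 + 193.548ms (2/5)
5. 1354.839ms @ 14/5 + 193.548ms (2/5)
6. 1548.387ms @ 16/5 + 387.097ms (4/5)
7. 1935.484ms @ 4 + 967.742ms (2)
8. 2903.226ms @ 6 + 241.935ms (1/2)
9. 3145.161ms @ 13/2 + 241.935ms (1/2)
10. 3387.097ms @ 7 + 483.871ms (1)

note 9 onset = 13/2b = 3145.161ms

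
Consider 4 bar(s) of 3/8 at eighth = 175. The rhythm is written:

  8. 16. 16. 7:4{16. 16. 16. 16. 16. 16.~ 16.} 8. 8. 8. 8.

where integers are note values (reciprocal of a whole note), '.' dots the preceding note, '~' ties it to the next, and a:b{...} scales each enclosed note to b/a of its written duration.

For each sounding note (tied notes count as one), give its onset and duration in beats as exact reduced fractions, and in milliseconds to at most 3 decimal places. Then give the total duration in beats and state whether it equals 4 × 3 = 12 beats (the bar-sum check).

1) 0.0ms=0b +514.286ms=3/2b
2) 514.286ms=3/2b +257.143ms=3/4b
3) 771.429ms=9/4b +257.143ms=3/4b
4) 1028.571ms=3b +146.939ms=3/7b
5) 1175.51ms=24/7b +146.939ms=3/7b
6) 1322.449ms=27/7b +146.939ms=3/7b
7) 1469.388ms=30/7b +146.939ms=3/7b
8) 1616.327ms=33/7b +146.939ms=3/7b
9) 1763.265ms=36/7b +293.878ms=6/7b
10) 2057.143ms=6b +514.286ms=3/2b
11) 2571.429ms=15/2b +514.286ms=3/2b
12) 3085.714ms=9b +514.286ms=3/2b
13) 3600.0ms=21/2b +514.286ms=3/2b
Σ=12b of 12 (175bpm 3/8) — PASS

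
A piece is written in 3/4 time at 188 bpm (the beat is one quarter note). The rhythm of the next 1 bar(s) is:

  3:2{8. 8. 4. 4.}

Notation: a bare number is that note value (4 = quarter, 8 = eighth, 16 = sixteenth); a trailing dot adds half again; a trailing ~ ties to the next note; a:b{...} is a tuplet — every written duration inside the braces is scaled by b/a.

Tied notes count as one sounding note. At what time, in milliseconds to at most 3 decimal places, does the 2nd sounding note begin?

note 2 onset = 1/2b = 159.574ms

1. 0.0ms @ 0 + 159.574ms (1/2)
2. 159.574ms @ 1/2 + 159.574ms (1/2)
3. 319.149ms @ 1 + 319.149ms (1)
4. 638.298ms @ 2 + 319.149ms (1)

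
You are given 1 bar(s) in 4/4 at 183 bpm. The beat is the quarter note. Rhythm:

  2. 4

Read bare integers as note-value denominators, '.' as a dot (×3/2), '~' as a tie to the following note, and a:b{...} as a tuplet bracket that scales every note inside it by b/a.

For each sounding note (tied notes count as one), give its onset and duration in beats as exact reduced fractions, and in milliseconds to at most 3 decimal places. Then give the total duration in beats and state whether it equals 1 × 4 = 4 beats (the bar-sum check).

1) 0.0ms=0b +983.607ms=3b
2) 983.607ms=3b +327.869ms=1b
Σ=4b of 4 (183bpm 4/4) — PASS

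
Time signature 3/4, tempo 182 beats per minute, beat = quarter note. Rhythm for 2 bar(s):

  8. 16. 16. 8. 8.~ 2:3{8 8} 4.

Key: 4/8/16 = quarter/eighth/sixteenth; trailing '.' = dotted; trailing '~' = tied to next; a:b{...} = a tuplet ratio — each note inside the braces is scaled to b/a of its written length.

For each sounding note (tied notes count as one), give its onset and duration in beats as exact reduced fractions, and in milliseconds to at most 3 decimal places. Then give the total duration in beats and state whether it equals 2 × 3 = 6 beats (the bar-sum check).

1) 0.0ms=0b +247.253ms=3/4b
2) 247.253ms=3/4b +123.626ms=3/8b
3) 370.879ms=9/8b +123.626ms=3/8b
4) 494.505ms=3/2b +247.253ms=3/4b
5) 741.758ms=9/4b +494.505ms=3/2b
6) 1236.264ms=15/4b +247.253ms=3/4b
7) 1483.516ms=9/2b +494.505ms=3/2b
Σ=6b of 6 (182bpm 3/4) — PASS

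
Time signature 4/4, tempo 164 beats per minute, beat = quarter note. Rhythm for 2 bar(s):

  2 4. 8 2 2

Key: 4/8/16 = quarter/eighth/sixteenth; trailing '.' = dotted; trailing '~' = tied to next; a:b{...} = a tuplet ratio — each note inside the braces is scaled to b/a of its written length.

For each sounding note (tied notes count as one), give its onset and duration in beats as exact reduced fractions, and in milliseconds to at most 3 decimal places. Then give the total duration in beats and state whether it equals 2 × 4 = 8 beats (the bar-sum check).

1) 0.0ms=0b +731.707ms=2b
2) 731.707ms=2b +548.78ms=3/2b
3) 1280.488ms=7/2b +182.927ms=1/2b
4) 1463.415ms=4b +731.707ms=2b
5) 2195.122ms=6b +731.707ms=2b
Σ=8b of 8 (164bpm 4/4) — PASS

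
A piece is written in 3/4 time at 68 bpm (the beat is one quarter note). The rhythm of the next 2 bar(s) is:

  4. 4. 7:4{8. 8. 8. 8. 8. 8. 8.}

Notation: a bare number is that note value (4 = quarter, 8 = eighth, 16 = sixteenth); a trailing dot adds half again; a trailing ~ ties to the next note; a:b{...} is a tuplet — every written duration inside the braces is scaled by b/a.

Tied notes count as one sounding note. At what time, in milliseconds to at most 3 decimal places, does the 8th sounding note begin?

note 8 onset = 36/7b = 4537.815ms

1. 0.0ms @ 0 + 1323.529ms (3/2)
2. 1323.529ms @ 3/2 + 1323.529ms (3/2)
3. 2647.059ms @ 3 + 378.151ms (3/7)
4. 3025.21ms @ 24/7 + 378.151ms (3/7)
5. 3403.361ms @ 27/7 + 378.151ms (3/7)
6. 3781.513ms @ 30/7 + 378.151ms (3/7)
7. 4159.664ms @ 33/7 + 378.151ms (3/7)
8. 4537.815ms @ 36/7 + 378.151ms (3/7)
9. 4915.966ms @ 39/7 + 378.151ms (3/7)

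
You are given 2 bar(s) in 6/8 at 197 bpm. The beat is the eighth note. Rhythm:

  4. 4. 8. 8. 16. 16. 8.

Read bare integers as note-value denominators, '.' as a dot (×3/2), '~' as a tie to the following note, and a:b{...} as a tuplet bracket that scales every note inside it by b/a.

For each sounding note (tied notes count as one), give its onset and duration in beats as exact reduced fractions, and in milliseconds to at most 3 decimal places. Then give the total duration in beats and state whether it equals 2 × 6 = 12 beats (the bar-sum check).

1) 0.0ms=0b +913.706ms=3b
2) 913.706ms=3b +913.706ms=3b
3) 1827.411ms=6b +456.853ms=3/2b
4) 2284.264ms=15/2b +456.853ms=3/2b
5) 2741.117ms=9b +228.426ms=3/4b
6) 2969.543ms=39/4b +228.426ms=3/4b
7) 3197.97ms=21/2b +456.853ms=3/2b
Σ=12b of 12 (197bpm 6/8) — PASS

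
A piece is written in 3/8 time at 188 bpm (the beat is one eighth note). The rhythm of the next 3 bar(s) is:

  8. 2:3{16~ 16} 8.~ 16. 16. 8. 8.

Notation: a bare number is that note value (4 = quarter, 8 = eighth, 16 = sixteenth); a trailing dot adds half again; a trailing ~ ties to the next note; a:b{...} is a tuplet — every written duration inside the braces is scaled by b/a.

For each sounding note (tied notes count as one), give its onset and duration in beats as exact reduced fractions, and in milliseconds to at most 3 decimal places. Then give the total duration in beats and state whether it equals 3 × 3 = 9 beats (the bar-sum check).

1) 0.0ms=0b +478.723ms=3/2b
2) 478.723ms=3/2b +478.723ms=3/2b
3) 957.447ms=3b +718.085ms=9/4b
4) 1675.532ms=21/4b +239.362ms=3/4b
5) 1914.894ms=6b +478.723ms=3/2b
6) 2393.617ms=15/2b +478.723ms=3/2b
Σ=9b of 9 (188bpm 3/8) — PASS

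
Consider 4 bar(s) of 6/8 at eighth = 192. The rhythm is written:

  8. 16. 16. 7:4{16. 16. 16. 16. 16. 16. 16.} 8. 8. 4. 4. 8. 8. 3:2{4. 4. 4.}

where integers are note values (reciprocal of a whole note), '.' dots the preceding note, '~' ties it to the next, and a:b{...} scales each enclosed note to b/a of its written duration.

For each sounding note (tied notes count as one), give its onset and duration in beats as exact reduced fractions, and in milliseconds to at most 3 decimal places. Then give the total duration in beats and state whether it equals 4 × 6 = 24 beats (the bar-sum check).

1) 0.0ms=0b +468.75ms=3/2b
2) 468.75ms=3/2b +234.375ms=3/4b
3) 703.125ms=9/4b +234.375ms=3/4b
4) 937.5ms=3b +133.929ms=3/7b
5) 1071.429ms=24/7b +133.929ms=3/7b
6) 1205.357ms=27/7b +133.929ms=3/7b
7) 1339.286ms=30/7b +133.929ms=3/7b
8) 1473.214ms=33/7b +133.929ms=3/7b
9) 1607.143ms=36/7b +133.929ms=3/7b
10) 1741.071ms=39/7b +133.929ms=3/7b
11) 1875.0ms=6b +468.75ms=3/2b
12) 2343.75ms=15/2b +468.75ms=3/2b
13) 2812.5ms=9b +937.5ms=3b
14) 3750.0ms=12b +937.5ms=3b
15) 4687.5ms=15b +468.75ms=3/2b
16) 5156.25ms=33/2b +468.75ms=3/2b
17) 5625.0ms=18b +625.0ms=2b
18) 6250.0ms=20b +625.0ms=2b
19) 6875.0ms=22b +625.0ms=2b
Σ=24b of 24 (192bpm 6/8) — PASS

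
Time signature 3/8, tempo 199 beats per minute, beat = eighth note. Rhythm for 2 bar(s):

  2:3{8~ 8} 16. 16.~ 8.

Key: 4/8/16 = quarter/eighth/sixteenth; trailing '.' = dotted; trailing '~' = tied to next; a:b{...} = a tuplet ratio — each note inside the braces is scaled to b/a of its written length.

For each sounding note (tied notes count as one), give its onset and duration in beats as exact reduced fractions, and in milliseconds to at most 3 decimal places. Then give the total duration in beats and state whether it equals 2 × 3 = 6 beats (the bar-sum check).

1) 0.0ms=0b +904.523ms=3b
2) 904.523ms=3b +226.131ms=3/4b
3) 1130.653ms=15/4b +678.392ms=9/4b
Σ=6b of 6 (199bpm 3/8) — PASS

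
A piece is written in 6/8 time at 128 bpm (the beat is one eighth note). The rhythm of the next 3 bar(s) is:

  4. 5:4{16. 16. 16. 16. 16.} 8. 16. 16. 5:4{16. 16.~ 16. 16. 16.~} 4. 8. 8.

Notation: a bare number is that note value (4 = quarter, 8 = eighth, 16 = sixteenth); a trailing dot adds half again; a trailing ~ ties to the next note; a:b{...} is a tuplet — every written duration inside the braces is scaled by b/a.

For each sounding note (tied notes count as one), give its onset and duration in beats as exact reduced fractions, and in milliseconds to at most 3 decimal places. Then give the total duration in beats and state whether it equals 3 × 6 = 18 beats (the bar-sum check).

1) 0.0ms=0b +1406.25ms=3b
2) 1406.25ms=3b +281.25ms=3/5b
3) 1687.5ms=18/5b +281.25ms=3/5b
4) 1968.75ms=21/5b +281.25ms=3/5b
5) 2250.0ms=24/5b +281.25ms=3/5b
6) 2531.25ms=27/5b +281.25ms=3/5b
7) 2812.5ms=6b +703.125ms=3/2b
8) 3515.625ms=15/2b +351.562ms=3/4b
9) 3867.188ms=33/4b +351.562ms=3/4b
10) 4218.75ms=9b +281.25ms=3/5b
11) 4500.0ms=48/5b +562.5ms=6/5b
12) 5062.5ms=54/5b +281.25ms=3/5b
13) 5343.75ms=57/5b +1687.5ms=18/5b
14) 7031.25ms=15b +703.125ms=3/2b
15) 7734.375ms=33/2b +703.125ms=3/2b
Σ=18b of 18 (128bpm 6/8) — PASS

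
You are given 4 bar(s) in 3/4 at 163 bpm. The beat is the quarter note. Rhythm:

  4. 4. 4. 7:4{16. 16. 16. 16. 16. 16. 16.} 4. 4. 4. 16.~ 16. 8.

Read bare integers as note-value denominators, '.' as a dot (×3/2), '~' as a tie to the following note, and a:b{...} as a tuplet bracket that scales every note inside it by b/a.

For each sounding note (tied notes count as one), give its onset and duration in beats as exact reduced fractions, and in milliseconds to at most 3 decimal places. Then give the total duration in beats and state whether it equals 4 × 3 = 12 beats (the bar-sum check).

1) 0.0ms=0b +552.147ms=3/2b
2) 552.147ms=3/2b +552.147ms=3/2b
3) 1104.294ms=3b +552.147ms=3/2b
4) 1656.442ms=9/2b +78.878ms=3/14b
5) 1735.32ms=33/7b +78.878ms=3/14b
6) 1814.198ms=69/14b +78.878ms=3/14b
7) 1893.076ms=36/7b +78.878ms=3/14b
8) 1971.954ms=75/14b +78.878ms=3/14b
9) 2050.833ms=39/7b +78.878ms=3/14b
10) 2129.711ms=81/14b +78.878ms=3/14b
11) 2208.589ms=6b +552.147ms=3/2b
12) 2760.736ms=15/2b +552.147ms=3/2b
13) 3312.883ms=9b +552.147ms=3/2b
14) 3865.031ms=21/2b +276.074ms=3/4b
15) 4141.104ms=45/4b +276.074ms=3/4b
Σ=12b of 12 (163bpm 3/4) — PASS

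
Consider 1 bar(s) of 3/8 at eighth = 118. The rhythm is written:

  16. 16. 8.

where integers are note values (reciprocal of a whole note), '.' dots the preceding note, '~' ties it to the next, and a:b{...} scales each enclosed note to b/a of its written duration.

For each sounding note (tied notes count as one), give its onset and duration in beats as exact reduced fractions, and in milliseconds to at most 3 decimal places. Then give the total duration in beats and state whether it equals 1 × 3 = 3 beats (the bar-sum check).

1) 0.0ms=0b +381.356ms=3/4b
2) 381.356ms=3/4b +381.356ms=3/4b
3) 762.712ms=3/2b +762.712ms=3/2b
Σ=3b of 3 (118bpm 3/8) — PASS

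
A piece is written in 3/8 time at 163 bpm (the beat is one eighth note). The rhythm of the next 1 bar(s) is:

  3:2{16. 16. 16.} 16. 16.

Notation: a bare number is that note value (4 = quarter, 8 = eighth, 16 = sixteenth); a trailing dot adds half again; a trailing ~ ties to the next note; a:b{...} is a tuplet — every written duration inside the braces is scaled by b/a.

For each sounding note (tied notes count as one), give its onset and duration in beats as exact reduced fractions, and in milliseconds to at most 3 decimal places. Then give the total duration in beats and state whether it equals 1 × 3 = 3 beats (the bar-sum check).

1) 0.0ms=0b +184.049ms=1/2b
2) 184.049ms=1/2b +184.049ms=1/2b
3) 368.098ms=1b +184.049ms=1/2b
4) 552.147ms=3/2b +276.074ms=3/4b
5) 828.221ms=9/4b +276.074ms=3/4b
Σ=3b of 3 (163bpm 3/8) — PASS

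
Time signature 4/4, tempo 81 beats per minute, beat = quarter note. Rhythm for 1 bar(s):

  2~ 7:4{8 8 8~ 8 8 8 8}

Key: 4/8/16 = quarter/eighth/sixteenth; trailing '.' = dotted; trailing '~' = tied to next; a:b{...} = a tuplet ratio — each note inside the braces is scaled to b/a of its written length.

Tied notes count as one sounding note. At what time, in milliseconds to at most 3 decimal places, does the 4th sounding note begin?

note 4 onset = 22/7b = 2328.042ms

1. 0.0ms @ 0 + 1693.122ms (16/7)
2. 1693.122ms @ 16/7 + 211.64ms (2/7)
3. 1904.762ms @ 18/7 + 423.28ms (4/7)
4. 2328.042ms @ 22/7 + 211.64ms (2/7)
5. 2539.683ms @ 24/7 + 211.64ms (2/7)
6. 2751.323ms @ 26/7 + 211.64ms (2/7)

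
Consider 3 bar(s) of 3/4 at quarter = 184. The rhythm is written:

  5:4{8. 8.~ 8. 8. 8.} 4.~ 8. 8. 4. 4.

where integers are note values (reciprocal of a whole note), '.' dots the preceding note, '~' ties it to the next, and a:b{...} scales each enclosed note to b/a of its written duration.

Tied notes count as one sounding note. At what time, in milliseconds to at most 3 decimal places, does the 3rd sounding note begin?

note 3 onset = 9/5b = 586.957ms

1. 0.0ms @ 0 + 195.652ms (3/5)
2. 195.652ms @ 3/5 + 391.304ms (6/5)
3. 586.957ms @ 9/5 + 195.652ms (3/5)
4. 782.609ms @ 12/5 + 195.652ms (3/5)
5. 978.261ms @ 3 + 733.696ms (9/4)
6. 1711.957ms @ 21/4 + 244.565ms (3/4)
7. 1956.522ms @ 6 + 489.13ms (3/2)
8. 2445.652ms @ 15/2 + 489.13ms (3/2)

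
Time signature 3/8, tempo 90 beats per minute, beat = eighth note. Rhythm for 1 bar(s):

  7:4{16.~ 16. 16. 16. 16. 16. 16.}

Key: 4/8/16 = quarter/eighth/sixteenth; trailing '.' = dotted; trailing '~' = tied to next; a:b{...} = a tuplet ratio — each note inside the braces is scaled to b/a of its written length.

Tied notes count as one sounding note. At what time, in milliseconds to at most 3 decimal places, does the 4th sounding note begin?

note 4 onset = 12/7b = 1142.857ms

1. 0.0ms @ 0 + 571.429ms (6/7)
2. 571.429ms @ 6/7 + 285.714ms (3/7)
3. 857.143ms @ 9/7 + 285.714ms (3/7)
4. 1142.857ms @ 12/7 + 285.714ms (3/7)
5. 1428.571ms @ 15/7 + 285.714ms (3/7)
6. 1714.286ms @ 18/7 + 285.714ms (3/7)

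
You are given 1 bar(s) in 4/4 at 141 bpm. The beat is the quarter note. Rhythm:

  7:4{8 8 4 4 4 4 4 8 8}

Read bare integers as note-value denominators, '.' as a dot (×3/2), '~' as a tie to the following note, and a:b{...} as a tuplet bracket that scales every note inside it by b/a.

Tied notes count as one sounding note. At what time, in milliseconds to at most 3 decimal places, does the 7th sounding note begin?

note 7 onset = 20/7b = 1215.805ms

1. 0.0ms @ 0 + 121.581ms (2/7)
2. 121.581ms @ 2/7 + 121.581ms (2/7)
3. 243.161ms @ 4/7 + 243.161ms (4/7)
4. 486.322ms @ 8/7 + 243.161ms (4/7)
5. 729.483ms @ 12/7 + 243.161ms (4/7)
6. 972.644ms @ 16/7 + 243.161ms (4/7)
7. 1215.805ms @ 20/7 + 243.161ms (4/7)
8. 1458.967ms @ 24/7 + 121.581ms (2/7)
9. 1580.547ms @ 26/7 + 121.581ms (2/7)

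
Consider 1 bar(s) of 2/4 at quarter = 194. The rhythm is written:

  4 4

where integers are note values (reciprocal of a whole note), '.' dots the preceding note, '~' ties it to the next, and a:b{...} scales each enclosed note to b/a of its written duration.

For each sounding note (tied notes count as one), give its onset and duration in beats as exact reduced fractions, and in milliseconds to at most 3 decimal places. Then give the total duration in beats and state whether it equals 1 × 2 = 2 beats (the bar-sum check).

1) 0.0ms=0b +309.278ms=1b
2) 309.278ms=1b +309.278ms=1b
Σ=2b of 2 (194bpm 2/4) — PASS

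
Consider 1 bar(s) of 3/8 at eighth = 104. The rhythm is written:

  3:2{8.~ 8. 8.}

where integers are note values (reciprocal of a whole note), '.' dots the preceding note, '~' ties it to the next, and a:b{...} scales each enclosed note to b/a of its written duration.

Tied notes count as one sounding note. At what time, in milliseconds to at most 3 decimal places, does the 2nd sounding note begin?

note 2 onset = 2b = 1153.846ms

1. 0.0ms @ 0 + 1153.846ms (2)
2. 1153.846ms @ 2 + 576.923ms (1)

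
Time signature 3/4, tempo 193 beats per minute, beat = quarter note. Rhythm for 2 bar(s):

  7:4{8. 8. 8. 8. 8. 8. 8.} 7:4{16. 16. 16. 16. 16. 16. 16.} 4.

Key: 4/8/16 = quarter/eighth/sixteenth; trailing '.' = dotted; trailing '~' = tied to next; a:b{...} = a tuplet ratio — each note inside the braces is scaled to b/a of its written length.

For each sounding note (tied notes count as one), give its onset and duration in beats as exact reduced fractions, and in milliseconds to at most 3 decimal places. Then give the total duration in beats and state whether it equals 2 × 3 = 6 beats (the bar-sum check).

1) 0.0ms=0b +133.235ms=3/7b
2) 133.235ms=3/7b +133.235ms=3/7b
3) 266.469ms=6/7b +133.235ms=3/7b
4) 399.704ms=9/7b +133.235ms=3/7b
5) 532.939ms=12/7b +133.235ms=3/7b
6) 666.173ms=15/7b +133.235ms=3/7b
7) 799.408ms=18/7b +133.235ms=3/7b
8) 932.642ms=3b +66.617ms=3/14b
9) 999.26ms=45/14b +66.617ms=3/14b
10) 1065.877ms=24/7b +66.617ms=3/14b
11) 1132.494ms=51/14b +66.617ms=3/14b
12) 1199.112ms=27/7b +66.617ms=3/14b
13) 1265.729ms=57/14b +66.617ms=3/14b
14) 1332.346ms=30/7b +66.617ms=3/14b
15) 1398.964ms=9/2b +466.321ms=3/2b
Σ=6b of 6 (193bpm 3/4) — PASS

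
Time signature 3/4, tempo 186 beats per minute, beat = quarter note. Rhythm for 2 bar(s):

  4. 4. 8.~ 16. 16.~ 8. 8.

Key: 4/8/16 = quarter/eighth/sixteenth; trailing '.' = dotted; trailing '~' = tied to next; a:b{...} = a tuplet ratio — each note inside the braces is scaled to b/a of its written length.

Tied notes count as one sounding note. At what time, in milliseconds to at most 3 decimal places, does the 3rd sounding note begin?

1. 0.0ms @ 0 + 483.871ms (3/2)
2. 483.871ms @ 3/2 + 483.871ms (3/2)
3. 967.742ms @ 3 + 362.903ms (9/8)
4. 1330.645ms @ 33/8 + 362.903ms (9/8)
5. 1693.548ms @ 21/4 + 241.935ms (3/4)

note 3 onset = 3b = 967.742ms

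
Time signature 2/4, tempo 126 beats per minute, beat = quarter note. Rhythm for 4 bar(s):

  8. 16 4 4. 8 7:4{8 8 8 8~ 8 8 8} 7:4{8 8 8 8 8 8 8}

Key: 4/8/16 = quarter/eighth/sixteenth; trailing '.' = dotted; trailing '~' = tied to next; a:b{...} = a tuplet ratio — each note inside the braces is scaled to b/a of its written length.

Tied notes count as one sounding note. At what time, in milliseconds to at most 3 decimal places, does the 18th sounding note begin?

1. 0.0ms @ 0 + 357.143ms (3/4)
2. 357.143ms @ 3/4 + 119.048ms (1/4)
3. 476.19ms @ 1 + 476.19ms (1)
4. 952.381ms @ 2 + 714.286ms (3/2)
5. 1666.667ms @ 7/2 + 238.095ms (1/2)
6. 1904.762ms @ 4 + 136.054ms (2/7)
7. 2040.816ms @ 30/7 + 136.054ms (2/7)
8. 2176.871ms @ 32/7 + 136.054ms (2/7)
9. 2312.925ms @ 34/7 + 272.109ms (4/7)
10. 2585.034ms @ 38/7 + 136.054ms (2/7)
11. 2721.088ms @ 40/7 + 136.054ms (2/7)
12. 2857.143ms @ 6 + 136.054ms (2/7)
13. 2993.197ms @ 44/7 + 136.054ms (2/7)
14. 3129.252ms @ 46/7 + 136.054ms (2/7)
15. 3265.306ms @ 48/7 + 136.054ms (2/7)
16. 3401.361ms @ 50/7 + 136.054ms (2/7)
17. 3537.415ms @ 52/7 + 136.054ms (2/7)
18. 3673.469ms @ 54/7 + 136.054ms (2/7)

note 18 onset = 54/7b = 3673.469ms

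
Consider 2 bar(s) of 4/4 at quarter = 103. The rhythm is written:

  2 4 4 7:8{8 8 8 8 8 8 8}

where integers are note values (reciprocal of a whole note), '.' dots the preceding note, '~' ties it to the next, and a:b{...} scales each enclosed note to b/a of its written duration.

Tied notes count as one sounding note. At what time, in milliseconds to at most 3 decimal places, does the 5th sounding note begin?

note 5 onset = 32/7b = 2662.968ms

1. 0.0ms @ 0 + 1165.049ms (2)
2. 1165.049ms @ 2 + 582.524ms (1)
3. 1747.573ms @ 3 + 582.524ms (1)
4. 2330.097ms @ 4 + 332.871ms (4/7)
5. 2662.968ms @ 32/7 + 332.871ms (4/7)
6. 2995.839ms @ 36/7 + 332.871ms (4/7)
7. 3328.71ms @ 40/7 + 332.871ms (4/7)
8. 3661.581ms @ 44/7 + 332.871ms (4/7)
9. 3994.452ms @ 48/7 + 332.871ms (4/7)
10. 4327.323ms @ 52/7 + 332.871ms (4/7)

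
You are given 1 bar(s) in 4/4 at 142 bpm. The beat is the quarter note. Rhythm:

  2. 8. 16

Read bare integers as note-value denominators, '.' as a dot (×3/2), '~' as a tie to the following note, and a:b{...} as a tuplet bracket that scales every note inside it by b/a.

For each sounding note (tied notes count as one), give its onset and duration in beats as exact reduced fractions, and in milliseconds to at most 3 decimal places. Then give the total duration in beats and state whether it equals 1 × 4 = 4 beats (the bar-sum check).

1) 0.0ms=0b +1267.606ms=3b
2) 1267.606ms=3b +316.901ms=3/4b
3) 1584.507ms=15/4b +105.634ms=1/4b
Σ=4b of 4 (142bpm 4/4) — PASS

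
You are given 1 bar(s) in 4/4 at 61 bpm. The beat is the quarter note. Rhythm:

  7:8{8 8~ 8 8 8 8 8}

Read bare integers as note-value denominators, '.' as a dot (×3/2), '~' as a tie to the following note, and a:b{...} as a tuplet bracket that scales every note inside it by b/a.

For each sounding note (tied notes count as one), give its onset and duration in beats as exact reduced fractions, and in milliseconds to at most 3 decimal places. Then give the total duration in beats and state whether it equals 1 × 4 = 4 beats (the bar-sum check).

1) 0.0ms=0b +562.061ms=4/7b
2) 562.061ms=4/7b +1124.122ms=8/7b
3) 1686.183ms=12/7b +562.061ms=4/7b
4) 2248.244ms=16/7b +562.061ms=4/7b
5) 2810.304ms=20/7b +562.061ms=4/7b
6) 3372.365ms=24/7b +562.061ms=4/7b
Σ=4b of 4 (61bpm 4/4) — PASS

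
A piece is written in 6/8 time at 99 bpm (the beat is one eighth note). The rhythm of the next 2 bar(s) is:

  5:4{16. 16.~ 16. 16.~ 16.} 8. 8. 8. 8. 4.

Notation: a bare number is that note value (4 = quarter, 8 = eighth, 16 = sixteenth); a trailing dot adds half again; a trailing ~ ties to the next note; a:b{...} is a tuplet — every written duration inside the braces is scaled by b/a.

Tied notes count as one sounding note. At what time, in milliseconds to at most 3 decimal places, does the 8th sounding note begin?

note 8 onset = 9b = 5454.545ms

1. 0.0ms @ 0 + 363.636ms (3/5)
2. 363.636ms @ 3/5 + 727.273ms (6/5)
3. 1090.909ms @ 9/5 + 727.273ms (6/5)
4. 1818.182ms @ 3 + 909.091ms (3/2)
5. 2727.273ms @ 9/2 + 909.091ms (3/2)
6. 3636.364ms @ 6 + 909.091ms (3/2)
7. 4545.455ms @ 15/2 + 909.091ms (3/2)
8. 5454.545ms @ 9 + 1818.182ms (3)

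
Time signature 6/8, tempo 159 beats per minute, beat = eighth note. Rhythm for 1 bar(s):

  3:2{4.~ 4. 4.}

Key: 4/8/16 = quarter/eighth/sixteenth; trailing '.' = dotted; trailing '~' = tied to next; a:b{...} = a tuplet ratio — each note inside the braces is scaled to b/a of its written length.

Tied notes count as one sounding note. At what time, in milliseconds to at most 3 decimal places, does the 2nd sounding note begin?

note 2 onset = 4b = 1509.434ms

1. 0.0ms @ 0 + 1509.434ms (4)
2. 1509.434ms @ 4 + 754.717ms (2)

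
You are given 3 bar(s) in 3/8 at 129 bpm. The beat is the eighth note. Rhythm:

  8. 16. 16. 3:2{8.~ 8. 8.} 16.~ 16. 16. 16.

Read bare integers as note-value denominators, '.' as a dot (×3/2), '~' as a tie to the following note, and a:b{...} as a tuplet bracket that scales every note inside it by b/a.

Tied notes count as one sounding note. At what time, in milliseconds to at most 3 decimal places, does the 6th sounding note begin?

note 6 onset = 6b = 2790.698ms

1. 0.0ms @ 0 + 697.674ms (3/2)
2. 697.674ms @ 3/2 + 348.837ms (3/4)
3. 1046.512ms @ 9/4 + 348.837ms (3/4)
4. 1395.349ms @ 3 + 930.233ms (2)
5. 2325.581ms @ 5 + 465.116ms (1)
6. 2790.698ms @ 6 + 697.674ms (3/2)
7. 3488.372ms @ 15/2 + 348.837ms (3/4)
8. 3837.209ms @ 33/4 + 348.837ms (3/4)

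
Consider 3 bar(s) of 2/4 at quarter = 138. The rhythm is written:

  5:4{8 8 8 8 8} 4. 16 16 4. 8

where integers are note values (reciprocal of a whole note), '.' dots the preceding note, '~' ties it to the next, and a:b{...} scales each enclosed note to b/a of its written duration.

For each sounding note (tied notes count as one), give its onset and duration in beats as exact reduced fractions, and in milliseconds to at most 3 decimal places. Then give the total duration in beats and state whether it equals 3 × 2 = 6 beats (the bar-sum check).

1) 0.0ms=0b +173.913ms=2/5b
2) 173.913ms=2/5b +173.913ms=2/5b
3) 347.826ms=4/5b +173.913ms=2/5b
4) 521.739ms=6/5b +173.913ms=2/5b
5) 695.652ms=8/5b +173.913ms=2/5b
6) 869.565ms=2b +652.174ms=3/2b
7) 1521.739ms=7/2b +108.696ms=1/4b
8) 1630.435ms=15/4b +108.696ms=1/4b
9) 1739.13ms=4b +652.174ms=3/2b
10) 2391.304ms=11/2b +217.391ms=1/2b
Σ=6b of 6 (138bpm 2/4) — PASS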